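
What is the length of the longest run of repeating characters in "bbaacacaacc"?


Input: "bbaacacaacc"
Scanning for longest run:
  Position 1 ('b'): continues run of 'b', length=2
  Position 2 ('a'): new char, reset run to 1
  Position 3 ('a'): continues run of 'a', length=2
  Position 4 ('c'): new char, reset run to 1
  Position 5 ('a'): new char, reset run to 1
  Position 6 ('c'): new char, reset run to 1
  Position 7 ('a'): new char, reset run to 1
  Position 8 ('a'): continues run of 'a', length=2
  Position 9 ('c'): new char, reset run to 1
  Position 10 ('c'): continues run of 'c', length=2
Longest run: 'b' with length 2

2


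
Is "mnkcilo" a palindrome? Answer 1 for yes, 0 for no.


Input: mnkcilo
Reversed: olicknm
  Compare pos 0 ('m') with pos 6 ('o'): MISMATCH
  Compare pos 1 ('n') with pos 5 ('l'): MISMATCH
  Compare pos 2 ('k') with pos 4 ('i'): MISMATCH
Result: not a palindrome

0


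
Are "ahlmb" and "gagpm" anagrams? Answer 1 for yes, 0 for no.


Strings: "ahlmb", "gagpm"
Sorted first:  abhlm
Sorted second: aggmp
Differ at position 1: 'b' vs 'g' => not anagrams

0


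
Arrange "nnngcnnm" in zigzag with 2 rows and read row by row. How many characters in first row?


Zigzag "nnngcnnm" into 2 rows:
Placing characters:
  'n' => row 0
  'n' => row 1
  'n' => row 0
  'g' => row 1
  'c' => row 0
  'n' => row 1
  'n' => row 0
  'm' => row 1
Rows:
  Row 0: "nncn"
  Row 1: "ngnm"
First row length: 4

4


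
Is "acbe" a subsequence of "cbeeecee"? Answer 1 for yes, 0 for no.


Check if "acbe" is a subsequence of "cbeeecee"
Greedy scan:
  Position 0 ('c'): no match needed
  Position 1 ('b'): no match needed
  Position 2 ('e'): no match needed
  Position 3 ('e'): no match needed
  Position 4 ('e'): no match needed
  Position 5 ('c'): no match needed
  Position 6 ('e'): no match needed
  Position 7 ('e'): no match needed
Only matched 0/4 characters => not a subsequence

0


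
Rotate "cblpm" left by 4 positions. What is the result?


Input: "cblpm", rotate left by 4
First 4 characters: "cblp"
Remaining characters: "m"
Concatenate remaining + first: "m" + "cblp" = "mcblp"

mcblp


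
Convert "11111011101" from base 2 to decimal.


Input: "11111011101" in base 2
Positional expansion:
  Digit '1' (value 1) x 2^10 = 1024
  Digit '1' (value 1) x 2^9 = 512
  Digit '1' (value 1) x 2^8 = 256
  Digit '1' (value 1) x 2^7 = 128
  Digit '1' (value 1) x 2^6 = 64
  Digit '0' (value 0) x 2^5 = 0
  Digit '1' (value 1) x 2^4 = 16
  Digit '1' (value 1) x 2^3 = 8
  Digit '1' (value 1) x 2^2 = 4
  Digit '0' (value 0) x 2^1 = 0
  Digit '1' (value 1) x 2^0 = 1
Sum = 2013

2013


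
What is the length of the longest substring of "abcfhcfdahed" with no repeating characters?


Input: "abcfhcfdahed"
Sliding window (track last position of each char):
  Position 0 ('a'): window [0,0] length 1 -- new best
  Position 1 ('b'): window [0,1] length 2 -- new best
  Position 2 ('c'): window [0,2] length 3 -- new best
  Position 3 ('f'): window [0,3] length 4 -- new best
  Position 4 ('h'): window [0,4] length 5 -- new best
  Position 5 ('c'): repeat (last at 2), move window start to 3
  Position 5 ('c'): window [3,5] length 3
  Position 6 ('f'): repeat (last at 3), move window start to 4
  Position 6 ('f'): window [4,6] length 3
  Position 7 ('d'): window [4,7] length 4
  Position 8 ('a'): window [4,8] length 5
  Position 9 ('h'): repeat (last at 4), move window start to 5
  Position 9 ('h'): window [5,9] length 5
  Position 10 ('e'): window [5,10] length 6 -- new best
  Position 11 ('d'): repeat (last at 7), move window start to 8
  Position 11 ('d'): window [8,11] length 4
Longest substring with no repeats: "cfdahe" with length 6

6


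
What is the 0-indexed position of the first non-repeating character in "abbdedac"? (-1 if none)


Input: abbdedac
Character frequencies:
  'a': 2
  'b': 2
  'c': 1
  'd': 2
  'e': 1
Scanning left to right for freq == 1:
  Position 0 ('a'): freq=2, skip
  Position 1 ('b'): freq=2, skip
  Position 2 ('b'): freq=2, skip
  Position 3 ('d'): freq=2, skip
  Position 4 ('e'): unique! => answer = 4

4


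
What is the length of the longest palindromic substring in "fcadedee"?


Input: "fcadedee"
Checking substrings for palindromes:
  [3:6] "ded" (len 3) => palindrome
  [4:7] "ede" (len 3) => palindrome
  [6:8] "ee" (len 2) => palindrome
Longest palindromic substring: "ded" with length 3

3


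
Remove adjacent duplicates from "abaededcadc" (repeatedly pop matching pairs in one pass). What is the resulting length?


Input: abaededcadc
Stack-based adjacent duplicate removal:
  Read 'a': push. Stack: a
  Read 'b': push. Stack: ab
  Read 'a': push. Stack: aba
  Read 'e': push. Stack: abae
  Read 'd': push. Stack: abaed
  Read 'e': push. Stack: abaede
  Read 'd': push. Stack: abaeded
  Read 'c': push. Stack: abaededc
  Read 'a': push. Stack: abaededca
  Read 'd': push. Stack: abaededcad
  Read 'c': push. Stack: abaededcadc
Final stack: "abaededcadc" (length 11)

11


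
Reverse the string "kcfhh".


Input: kcfhh
Reading characters right to left:
  Position 4: 'h'
  Position 3: 'h'
  Position 2: 'f'
  Position 1: 'c'
  Position 0: 'k'
Reversed: hhfck

hhfck


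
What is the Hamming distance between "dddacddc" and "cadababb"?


Comparing "dddacddc" and "cadababb" position by position:
  Position 0: 'd' vs 'c' => differ
  Position 1: 'd' vs 'a' => differ
  Position 2: 'd' vs 'd' => same
  Position 3: 'a' vs 'a' => same
  Position 4: 'c' vs 'b' => differ
  Position 5: 'd' vs 'a' => differ
  Position 6: 'd' vs 'b' => differ
  Position 7: 'c' vs 'b' => differ
Total differences (Hamming distance): 6

6


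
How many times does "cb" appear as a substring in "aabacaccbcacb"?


Searching for "cb" in "aabacaccbcacb"
Scanning each position:
  Position 0: "aa" => no
  Position 1: "ab" => no
  Position 2: "ba" => no
  Position 3: "ac" => no
  Position 4: "ca" => no
  Position 5: "ac" => no
  Position 6: "cc" => no
  Position 7: "cb" => MATCH
  Position 8: "bc" => no
  Position 9: "ca" => no
  Position 10: "ac" => no
  Position 11: "cb" => MATCH
Total occurrences: 2

2


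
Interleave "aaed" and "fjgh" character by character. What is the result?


Interleaving "aaed" and "fjgh":
  Position 0: 'a' from first, 'f' from second => "af"
  Position 1: 'a' from first, 'j' from second => "aj"
  Position 2: 'e' from first, 'g' from second => "eg"
  Position 3: 'd' from first, 'h' from second => "dh"
Result: afajegdh

afajegdh


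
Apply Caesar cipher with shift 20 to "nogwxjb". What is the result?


Caesar cipher: shift "nogwxjb" by 20
  'n' (pos 13) + 20 = pos 7 = 'h'
  'o' (pos 14) + 20 = pos 8 = 'i'
  'g' (pos 6) + 20 = pos 0 = 'a'
  'w' (pos 22) + 20 = pos 16 = 'q'
  'x' (pos 23) + 20 = pos 17 = 'r'
  'j' (pos 9) + 20 = pos 3 = 'd'
  'b' (pos 1) + 20 = pos 21 = 'v'
Result: hiaqrdv

hiaqrdv


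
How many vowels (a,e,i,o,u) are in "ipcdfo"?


Input: ipcdfo
Checking each character:
  'i' at position 0: vowel (running total: 1)
  'p' at position 1: consonant
  'c' at position 2: consonant
  'd' at position 3: consonant
  'f' at position 4: consonant
  'o' at position 5: vowel (running total: 2)
Total vowels: 2

2


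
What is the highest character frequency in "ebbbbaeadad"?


Input: ebbbbaeadad
Character counts:
  'a': 3
  'b': 4
  'd': 2
  'e': 2
Maximum frequency: 4

4


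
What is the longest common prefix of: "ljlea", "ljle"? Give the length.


Words: ljlea, ljle
  Position 0: all 'l' => match
  Position 1: all 'j' => match
  Position 2: all 'l' => match
  Position 3: all 'e' => match
LCP = "ljle" (length 4)

4


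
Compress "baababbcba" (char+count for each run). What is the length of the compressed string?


Input: baababbcba
Runs:
  'b' x 1 => "b1"
  'a' x 2 => "a2"
  'b' x 1 => "b1"
  'a' x 1 => "a1"
  'b' x 2 => "b2"
  'c' x 1 => "c1"
  'b' x 1 => "b1"
  'a' x 1 => "a1"
Compressed: "b1a2b1a1b2c1b1a1"
Compressed length: 16

16


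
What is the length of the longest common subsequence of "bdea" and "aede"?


LCS of "bdea" and "aede"
DP table:
           a    e    d    e
      0    0    0    0    0
  b   0    0    0    0    0
  d   0    0    0    1    1
  e   0    0    1    1    2
  a   0    1    1    1    2
LCS length = dp[4][4] = 2

2


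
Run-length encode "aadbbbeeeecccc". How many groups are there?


Input: aadbbbeeeecccc
Scanning for consecutive runs:
  Group 1: 'a' x 2 (positions 0-1)
  Group 2: 'd' x 1 (positions 2-2)
  Group 3: 'b' x 3 (positions 3-5)
  Group 4: 'e' x 4 (positions 6-9)
  Group 5: 'c' x 4 (positions 10-13)
Total groups: 5

5


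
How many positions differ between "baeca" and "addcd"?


Comparing "baeca" and "addcd" position by position:
  Position 0: 'b' vs 'a' => DIFFER
  Position 1: 'a' vs 'd' => DIFFER
  Position 2: 'e' vs 'd' => DIFFER
  Position 3: 'c' vs 'c' => same
  Position 4: 'a' vs 'd' => DIFFER
Positions that differ: 4

4


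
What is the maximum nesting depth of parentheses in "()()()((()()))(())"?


Input: "()()()((()()))(())"
Tracking depth:
  Position 0 '(': depth becomes 1
  Position 1 ')': depth becomes 0
  Position 2 '(': depth becomes 1
  Position 3 ')': depth becomes 0
  Position 4 '(': depth becomes 1
  Position 5 ')': depth becomes 0
  Position 6 '(': depth becomes 1
  Position 7 '(': depth becomes 2
  Position 8 '(': depth becomes 3
  Position 9 ')': depth becomes 2
  Position 10 '(': depth becomes 3
  Position 11 ')': depth becomes 2
  Position 12 ')': depth becomes 1
  Position 13 ')': depth becomes 0
  Position 14 '(': depth becomes 1
  Position 15 '(': depth becomes 2
  Position 16 ')': depth becomes 1
  Position 17 ')': depth becomes 0
Maximum depth reached: 3

3


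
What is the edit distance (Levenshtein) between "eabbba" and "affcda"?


Computing edit distance: "eabbba" -> "affcda"
DP table:
           a    f    f    c    d    a
      0    1    2    3    4    5    6
  e   1    1    2    3    4    5    6
  a   2    1    2    3    4    5    5
  b   3    2    2    3    4    5    6
  b   4    3    3    3    4    5    6
  b   5    4    4    4    4    5    6
  a   6    5    5    5    5    5    5
Edit distance = dp[6][6] = 5

5


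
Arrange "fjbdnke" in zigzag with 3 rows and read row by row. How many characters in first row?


Zigzag "fjbdnke" into 3 rows:
Placing characters:
  'f' => row 0
  'j' => row 1
  'b' => row 2
  'd' => row 1
  'n' => row 0
  'k' => row 1
  'e' => row 2
Rows:
  Row 0: "fn"
  Row 1: "jdk"
  Row 2: "be"
First row length: 2

2


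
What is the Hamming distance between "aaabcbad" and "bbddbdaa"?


Comparing "aaabcbad" and "bbddbdaa" position by position:
  Position 0: 'a' vs 'b' => differ
  Position 1: 'a' vs 'b' => differ
  Position 2: 'a' vs 'd' => differ
  Position 3: 'b' vs 'd' => differ
  Position 4: 'c' vs 'b' => differ
  Position 5: 'b' vs 'd' => differ
  Position 6: 'a' vs 'a' => same
  Position 7: 'd' vs 'a' => differ
Total differences (Hamming distance): 7

7


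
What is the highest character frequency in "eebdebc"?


Input: eebdebc
Character counts:
  'b': 2
  'c': 1
  'd': 1
  'e': 3
Maximum frequency: 3

3


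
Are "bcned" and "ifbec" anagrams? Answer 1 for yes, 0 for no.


Strings: "bcned", "ifbec"
Sorted first:  bcden
Sorted second: bcefi
Differ at position 2: 'd' vs 'e' => not anagrams

0


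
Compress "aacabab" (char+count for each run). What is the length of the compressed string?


Input: aacabab
Runs:
  'a' x 2 => "a2"
  'c' x 1 => "c1"
  'a' x 1 => "a1"
  'b' x 1 => "b1"
  'a' x 1 => "a1"
  'b' x 1 => "b1"
Compressed: "a2c1a1b1a1b1"
Compressed length: 12

12


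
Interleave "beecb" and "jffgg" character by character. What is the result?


Interleaving "beecb" and "jffgg":
  Position 0: 'b' from first, 'j' from second => "bj"
  Position 1: 'e' from first, 'f' from second => "ef"
  Position 2: 'e' from first, 'f' from second => "ef"
  Position 3: 'c' from first, 'g' from second => "cg"
  Position 4: 'b' from first, 'g' from second => "bg"
Result: bjefefcgbg

bjefefcgbg


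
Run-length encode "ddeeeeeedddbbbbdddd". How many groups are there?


Input: ddeeeeeedddbbbbdddd
Scanning for consecutive runs:
  Group 1: 'd' x 2 (positions 0-1)
  Group 2: 'e' x 6 (positions 2-7)
  Group 3: 'd' x 3 (positions 8-10)
  Group 4: 'b' x 4 (positions 11-14)
  Group 5: 'd' x 4 (positions 15-18)
Total groups: 5

5


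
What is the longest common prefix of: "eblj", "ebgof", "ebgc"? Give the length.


Words: eblj, ebgof, ebgc
  Position 0: all 'e' => match
  Position 1: all 'b' => match
  Position 2: ('l', 'g', 'g') => mismatch, stop
LCP = "eb" (length 2)

2


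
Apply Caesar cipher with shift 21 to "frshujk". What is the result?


Caesar cipher: shift "frshujk" by 21
  'f' (pos 5) + 21 = pos 0 = 'a'
  'r' (pos 17) + 21 = pos 12 = 'm'
  's' (pos 18) + 21 = pos 13 = 'n'
  'h' (pos 7) + 21 = pos 2 = 'c'
  'u' (pos 20) + 21 = pos 15 = 'p'
  'j' (pos 9) + 21 = pos 4 = 'e'
  'k' (pos 10) + 21 = pos 5 = 'f'
Result: amncpef

amncpef


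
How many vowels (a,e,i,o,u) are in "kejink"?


Input: kejink
Checking each character:
  'k' at position 0: consonant
  'e' at position 1: vowel (running total: 1)
  'j' at position 2: consonant
  'i' at position 3: vowel (running total: 2)
  'n' at position 4: consonant
  'k' at position 5: consonant
Total vowels: 2

2


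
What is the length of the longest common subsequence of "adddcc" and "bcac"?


LCS of "adddcc" and "bcac"
DP table:
           b    c    a    c
      0    0    0    0    0
  a   0    0    0    1    1
  d   0    0    0    1    1
  d   0    0    0    1    1
  d   0    0    0    1    1
  c   0    0    1    1    2
  c   0    0    1    1    2
LCS length = dp[6][4] = 2

2


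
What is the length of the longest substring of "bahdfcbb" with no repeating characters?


Input: "bahdfcbb"
Sliding window (track last position of each char):
  Position 0 ('b'): window [0,0] length 1 -- new best
  Position 1 ('a'): window [0,1] length 2 -- new best
  Position 2 ('h'): window [0,2] length 3 -- new best
  Position 3 ('d'): window [0,3] length 4 -- new best
  Position 4 ('f'): window [0,4] length 5 -- new best
  Position 5 ('c'): window [0,5] length 6 -- new best
  Position 6 ('b'): repeat (last at 0), move window start to 1
  Position 6 ('b'): window [1,6] length 6
  Position 7 ('b'): repeat (last at 6), move window start to 7
  Position 7 ('b'): window [7,7] length 1
Longest substring with no repeats: "bahdfc" with length 6

6


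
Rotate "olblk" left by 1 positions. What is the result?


Input: "olblk", rotate left by 1
First 1 characters: "o"
Remaining characters: "lblk"
Concatenate remaining + first: "lblk" + "o" = "lblko"

lblko


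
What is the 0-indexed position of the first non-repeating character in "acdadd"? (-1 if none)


Input: acdadd
Character frequencies:
  'a': 2
  'c': 1
  'd': 3
Scanning left to right for freq == 1:
  Position 0 ('a'): freq=2, skip
  Position 1 ('c'): unique! => answer = 1

1


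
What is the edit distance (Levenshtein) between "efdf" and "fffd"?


Computing edit distance: "efdf" -> "fffd"
DP table:
           f    f    f    d
      0    1    2    3    4
  e   1    1    2    3    4
  f   2    1    1    2    3
  d   3    2    2    2    2
  f   4    3    2    2    3
Edit distance = dp[4][4] = 3

3


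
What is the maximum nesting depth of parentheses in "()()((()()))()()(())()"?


Input: "()()((()()))()()(())()"
Tracking depth:
  Position 0 '(': depth becomes 1
  Position 1 ')': depth becomes 0
  Position 2 '(': depth becomes 1
  Position 3 ')': depth becomes 0
  Position 4 '(': depth becomes 1
  Position 5 '(': depth becomes 2
  Position 6 '(': depth becomes 3
  Position 7 ')': depth becomes 2
  Position 8 '(': depth becomes 3
  Position 9 ')': depth becomes 2
  Position 10 ')': depth becomes 1
  Position 11 ')': depth becomes 0
  Position 12 '(': depth becomes 1
  Position 13 ')': depth becomes 0
  Position 14 '(': depth becomes 1
  Position 15 ')': depth becomes 0
  Position 16 '(': depth becomes 1
  Position 17 '(': depth becomes 2
  Position 18 ')': depth becomes 1
  Position 19 ')': depth becomes 0
  Position 20 '(': depth becomes 1
  Position 21 ')': depth becomes 0
Maximum depth reached: 3

3


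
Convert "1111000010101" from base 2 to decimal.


Input: "1111000010101" in base 2
Positional expansion:
  Digit '1' (value 1) x 2^12 = 4096
  Digit '1' (value 1) x 2^11 = 2048
  Digit '1' (value 1) x 2^10 = 1024
  Digit '1' (value 1) x 2^9 = 512
  Digit '0' (value 0) x 2^8 = 0
  Digit '0' (value 0) x 2^7 = 0
  Digit '0' (value 0) x 2^6 = 0
  Digit '0' (value 0) x 2^5 = 0
  Digit '1' (value 1) x 2^4 = 16
  Digit '0' (value 0) x 2^3 = 0
  Digit '1' (value 1) x 2^2 = 4
  Digit '0' (value 0) x 2^1 = 0
  Digit '1' (value 1) x 2^0 = 1
Sum = 7701

7701


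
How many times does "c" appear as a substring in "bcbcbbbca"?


Searching for "c" in "bcbcbbbca"
Scanning each position:
  Position 0: "b" => no
  Position 1: "c" => MATCH
  Position 2: "b" => no
  Position 3: "c" => MATCH
  Position 4: "b" => no
  Position 5: "b" => no
  Position 6: "b" => no
  Position 7: "c" => MATCH
  Position 8: "a" => no
Total occurrences: 3

3


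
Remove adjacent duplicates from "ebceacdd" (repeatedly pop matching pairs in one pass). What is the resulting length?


Input: ebceacdd
Stack-based adjacent duplicate removal:
  Read 'e': push. Stack: e
  Read 'b': push. Stack: eb
  Read 'c': push. Stack: ebc
  Read 'e': push. Stack: ebce
  Read 'a': push. Stack: ebcea
  Read 'c': push. Stack: ebceac
  Read 'd': push. Stack: ebceacd
  Read 'd': matches stack top 'd' => pop. Stack: ebceac
Final stack: "ebceac" (length 6)

6


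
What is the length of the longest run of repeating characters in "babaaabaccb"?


Input: "babaaabaccb"
Scanning for longest run:
  Position 1 ('a'): new char, reset run to 1
  Position 2 ('b'): new char, reset run to 1
  Position 3 ('a'): new char, reset run to 1
  Position 4 ('a'): continues run of 'a', length=2
  Position 5 ('a'): continues run of 'a', length=3
  Position 6 ('b'): new char, reset run to 1
  Position 7 ('a'): new char, reset run to 1
  Position 8 ('c'): new char, reset run to 1
  Position 9 ('c'): continues run of 'c', length=2
  Position 10 ('b'): new char, reset run to 1
Longest run: 'a' with length 3

3


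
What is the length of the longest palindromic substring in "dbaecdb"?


Input: "dbaecdb"
Checking substrings for palindromes:
  No multi-char palindromic substrings found
Longest palindromic substring: "d" with length 1

1


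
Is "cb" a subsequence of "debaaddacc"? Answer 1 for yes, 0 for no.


Check if "cb" is a subsequence of "debaaddacc"
Greedy scan:
  Position 0 ('d'): no match needed
  Position 1 ('e'): no match needed
  Position 2 ('b'): no match needed
  Position 3 ('a'): no match needed
  Position 4 ('a'): no match needed
  Position 5 ('d'): no match needed
  Position 6 ('d'): no match needed
  Position 7 ('a'): no match needed
  Position 8 ('c'): matches sub[0] = 'c'
  Position 9 ('c'): no match needed
Only matched 1/2 characters => not a subsequence

0


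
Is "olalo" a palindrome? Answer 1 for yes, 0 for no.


Input: olalo
Reversed: olalo
  Compare pos 0 ('o') with pos 4 ('o'): match
  Compare pos 1 ('l') with pos 3 ('l'): match
Result: palindrome

1


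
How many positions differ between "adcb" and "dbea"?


Comparing "adcb" and "dbea" position by position:
  Position 0: 'a' vs 'd' => DIFFER
  Position 1: 'd' vs 'b' => DIFFER
  Position 2: 'c' vs 'e' => DIFFER
  Position 3: 'b' vs 'a' => DIFFER
Positions that differ: 4

4


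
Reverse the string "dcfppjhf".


Input: dcfppjhf
Reading characters right to left:
  Position 7: 'f'
  Position 6: 'h'
  Position 5: 'j'
  Position 4: 'p'
  Position 3: 'p'
  Position 2: 'f'
  Position 1: 'c'
  Position 0: 'd'
Reversed: fhjppfcd

fhjppfcd


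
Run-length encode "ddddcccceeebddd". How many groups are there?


Input: ddddcccceeebddd
Scanning for consecutive runs:
  Group 1: 'd' x 4 (positions 0-3)
  Group 2: 'c' x 4 (positions 4-7)
  Group 3: 'e' x 3 (positions 8-10)
  Group 4: 'b' x 1 (positions 11-11)
  Group 5: 'd' x 3 (positions 12-14)
Total groups: 5

5


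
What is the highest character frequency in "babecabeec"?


Input: babecabeec
Character counts:
  'a': 2
  'b': 3
  'c': 2
  'e': 3
Maximum frequency: 3

3


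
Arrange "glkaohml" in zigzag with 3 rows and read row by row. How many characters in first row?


Zigzag "glkaohml" into 3 rows:
Placing characters:
  'g' => row 0
  'l' => row 1
  'k' => row 2
  'a' => row 1
  'o' => row 0
  'h' => row 1
  'm' => row 2
  'l' => row 1
Rows:
  Row 0: "go"
  Row 1: "lahl"
  Row 2: "km"
First row length: 2

2


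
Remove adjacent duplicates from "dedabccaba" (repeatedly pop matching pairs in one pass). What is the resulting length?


Input: dedabccaba
Stack-based adjacent duplicate removal:
  Read 'd': push. Stack: d
  Read 'e': push. Stack: de
  Read 'd': push. Stack: ded
  Read 'a': push. Stack: deda
  Read 'b': push. Stack: dedab
  Read 'c': push. Stack: dedabc
  Read 'c': matches stack top 'c' => pop. Stack: dedab
  Read 'a': push. Stack: dedaba
  Read 'b': push. Stack: dedabab
  Read 'a': push. Stack: dedababa
Final stack: "dedababa" (length 8)

8


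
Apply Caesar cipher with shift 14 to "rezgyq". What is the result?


Caesar cipher: shift "rezgyq" by 14
  'r' (pos 17) + 14 = pos 5 = 'f'
  'e' (pos 4) + 14 = pos 18 = 's'
  'z' (pos 25) + 14 = pos 13 = 'n'
  'g' (pos 6) + 14 = pos 20 = 'u'
  'y' (pos 24) + 14 = pos 12 = 'm'
  'q' (pos 16) + 14 = pos 4 = 'e'
Result: fsnume

fsnume


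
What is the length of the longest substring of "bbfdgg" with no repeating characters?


Input: "bbfdgg"
Sliding window (track last position of each char):
  Position 0 ('b'): window [0,0] length 1 -- new best
  Position 1 ('b'): repeat (last at 0), move window start to 1
  Position 1 ('b'): window [1,1] length 1
  Position 2 ('f'): window [1,2] length 2 -- new best
  Position 3 ('d'): window [1,3] length 3 -- new best
  Position 4 ('g'): window [1,4] length 4 -- new best
  Position 5 ('g'): repeat (last at 4), move window start to 5
  Position 5 ('g'): window [5,5] length 1
Longest substring with no repeats: "bfdg" with length 4

4


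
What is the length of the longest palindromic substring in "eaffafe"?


Input: "eaffafe"
Checking substrings for palindromes:
  [1:5] "affa" (len 4) => palindrome
  [3:6] "faf" (len 3) => palindrome
  [2:4] "ff" (len 2) => palindrome
Longest palindromic substring: "affa" with length 4

4


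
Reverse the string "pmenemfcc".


Input: pmenemfcc
Reading characters right to left:
  Position 8: 'c'
  Position 7: 'c'
  Position 6: 'f'
  Position 5: 'm'
  Position 4: 'e'
  Position 3: 'n'
  Position 2: 'e'
  Position 1: 'm'
  Position 0: 'p'
Reversed: ccfmenemp

ccfmenemp


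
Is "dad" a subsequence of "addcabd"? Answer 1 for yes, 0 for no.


Check if "dad" is a subsequence of "addcabd"
Greedy scan:
  Position 0 ('a'): no match needed
  Position 1 ('d'): matches sub[0] = 'd'
  Position 2 ('d'): no match needed
  Position 3 ('c'): no match needed
  Position 4 ('a'): matches sub[1] = 'a'
  Position 5 ('b'): no match needed
  Position 6 ('d'): matches sub[2] = 'd'
All 3 characters matched => is a subsequence

1


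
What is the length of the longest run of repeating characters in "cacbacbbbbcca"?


Input: "cacbacbbbbcca"
Scanning for longest run:
  Position 1 ('a'): new char, reset run to 1
  Position 2 ('c'): new char, reset run to 1
  Position 3 ('b'): new char, reset run to 1
  Position 4 ('a'): new char, reset run to 1
  Position 5 ('c'): new char, reset run to 1
  Position 6 ('b'): new char, reset run to 1
  Position 7 ('b'): continues run of 'b', length=2
  Position 8 ('b'): continues run of 'b', length=3
  Position 9 ('b'): continues run of 'b', length=4
  Position 10 ('c'): new char, reset run to 1
  Position 11 ('c'): continues run of 'c', length=2
  Position 12 ('a'): new char, reset run to 1
Longest run: 'b' with length 4

4


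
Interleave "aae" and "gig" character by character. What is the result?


Interleaving "aae" and "gig":
  Position 0: 'a' from first, 'g' from second => "ag"
  Position 1: 'a' from first, 'i' from second => "ai"
  Position 2: 'e' from first, 'g' from second => "eg"
Result: agaieg

agaieg


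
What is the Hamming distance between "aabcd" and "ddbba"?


Comparing "aabcd" and "ddbba" position by position:
  Position 0: 'a' vs 'd' => differ
  Position 1: 'a' vs 'd' => differ
  Position 2: 'b' vs 'b' => same
  Position 3: 'c' vs 'b' => differ
  Position 4: 'd' vs 'a' => differ
Total differences (Hamming distance): 4

4


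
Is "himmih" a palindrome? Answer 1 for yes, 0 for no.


Input: himmih
Reversed: himmih
  Compare pos 0 ('h') with pos 5 ('h'): match
  Compare pos 1 ('i') with pos 4 ('i'): match
  Compare pos 2 ('m') with pos 3 ('m'): match
Result: palindrome

1


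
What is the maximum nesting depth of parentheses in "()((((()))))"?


Input: "()((((()))))"
Tracking depth:
  Position 0 '(': depth becomes 1
  Position 1 ')': depth becomes 0
  Position 2 '(': depth becomes 1
  Position 3 '(': depth becomes 2
  Position 4 '(': depth becomes 3
  Position 5 '(': depth becomes 4
  Position 6 '(': depth becomes 5
  Position 7 ')': depth becomes 4
  Position 8 ')': depth becomes 3
  Position 9 ')': depth becomes 2
  Position 10 ')': depth becomes 1
  Position 11 ')': depth becomes 0
Maximum depth reached: 5

5


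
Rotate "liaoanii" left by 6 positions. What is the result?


Input: "liaoanii", rotate left by 6
First 6 characters: "liaoan"
Remaining characters: "ii"
Concatenate remaining + first: "ii" + "liaoan" = "iiliaoan"

iiliaoan


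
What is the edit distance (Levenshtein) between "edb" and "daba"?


Computing edit distance: "edb" -> "daba"
DP table:
           d    a    b    a
      0    1    2    3    4
  e   1    1    2    3    4
  d   2    1    2    3    4
  b   3    2    2    2    3
Edit distance = dp[3][4] = 3

3


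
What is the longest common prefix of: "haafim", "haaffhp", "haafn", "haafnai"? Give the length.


Words: haafim, haaffhp, haafn, haafnai
  Position 0: all 'h' => match
  Position 1: all 'a' => match
  Position 2: all 'a' => match
  Position 3: all 'f' => match
  Position 4: ('i', 'f', 'n', 'n') => mismatch, stop
LCP = "haaf" (length 4)

4


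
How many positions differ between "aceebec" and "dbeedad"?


Comparing "aceebec" and "dbeedad" position by position:
  Position 0: 'a' vs 'd' => DIFFER
  Position 1: 'c' vs 'b' => DIFFER
  Position 2: 'e' vs 'e' => same
  Position 3: 'e' vs 'e' => same
  Position 4: 'b' vs 'd' => DIFFER
  Position 5: 'e' vs 'a' => DIFFER
  Position 6: 'c' vs 'd' => DIFFER
Positions that differ: 5

5


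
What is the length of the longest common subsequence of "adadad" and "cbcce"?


LCS of "adadad" and "cbcce"
DP table:
           c    b    c    c    e
      0    0    0    0    0    0
  a   0    0    0    0    0    0
  d   0    0    0    0    0    0
  a   0    0    0    0    0    0
  d   0    0    0    0    0    0
  a   0    0    0    0    0    0
  d   0    0    0    0    0    0
LCS length = dp[6][5] = 0

0


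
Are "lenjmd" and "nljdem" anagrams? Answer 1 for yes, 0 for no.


Strings: "lenjmd", "nljdem"
Sorted first:  dejlmn
Sorted second: dejlmn
Sorted forms match => anagrams

1


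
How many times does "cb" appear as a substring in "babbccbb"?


Searching for "cb" in "babbccbb"
Scanning each position:
  Position 0: "ba" => no
  Position 1: "ab" => no
  Position 2: "bb" => no
  Position 3: "bc" => no
  Position 4: "cc" => no
  Position 5: "cb" => MATCH
  Position 6: "bb" => no
Total occurrences: 1

1


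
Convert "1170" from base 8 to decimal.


Input: "1170" in base 8
Positional expansion:
  Digit '1' (value 1) x 8^3 = 512
  Digit '1' (value 1) x 8^2 = 64
  Digit '7' (value 7) x 8^1 = 56
  Digit '0' (value 0) x 8^0 = 0
Sum = 632

632


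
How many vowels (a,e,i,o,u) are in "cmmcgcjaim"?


Input: cmmcgcjaim
Checking each character:
  'c' at position 0: consonant
  'm' at position 1: consonant
  'm' at position 2: consonant
  'c' at position 3: consonant
  'g' at position 4: consonant
  'c' at position 5: consonant
  'j' at position 6: consonant
  'a' at position 7: vowel (running total: 1)
  'i' at position 8: vowel (running total: 2)
  'm' at position 9: consonant
Total vowels: 2

2


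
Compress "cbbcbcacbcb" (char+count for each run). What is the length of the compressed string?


Input: cbbcbcacbcb
Runs:
  'c' x 1 => "c1"
  'b' x 2 => "b2"
  'c' x 1 => "c1"
  'b' x 1 => "b1"
  'c' x 1 => "c1"
  'a' x 1 => "a1"
  'c' x 1 => "c1"
  'b' x 1 => "b1"
  'c' x 1 => "c1"
  'b' x 1 => "b1"
Compressed: "c1b2c1b1c1a1c1b1c1b1"
Compressed length: 20

20


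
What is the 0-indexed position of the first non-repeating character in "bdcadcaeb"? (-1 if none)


Input: bdcadcaeb
Character frequencies:
  'a': 2
  'b': 2
  'c': 2
  'd': 2
  'e': 1
Scanning left to right for freq == 1:
  Position 0 ('b'): freq=2, skip
  Position 1 ('d'): freq=2, skip
  Position 2 ('c'): freq=2, skip
  Position 3 ('a'): freq=2, skip
  Position 4 ('d'): freq=2, skip
  Position 5 ('c'): freq=2, skip
  Position 6 ('a'): freq=2, skip
  Position 7 ('e'): unique! => answer = 7

7


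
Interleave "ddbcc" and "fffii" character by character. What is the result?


Interleaving "ddbcc" and "fffii":
  Position 0: 'd' from first, 'f' from second => "df"
  Position 1: 'd' from first, 'f' from second => "df"
  Position 2: 'b' from first, 'f' from second => "bf"
  Position 3: 'c' from first, 'i' from second => "ci"
  Position 4: 'c' from first, 'i' from second => "ci"
Result: dfdfbfcici

dfdfbfcici


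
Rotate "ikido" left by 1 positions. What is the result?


Input: "ikido", rotate left by 1
First 1 characters: "i"
Remaining characters: "kido"
Concatenate remaining + first: "kido" + "i" = "kidoi"

kidoi


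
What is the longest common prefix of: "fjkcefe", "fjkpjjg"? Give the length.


Words: fjkcefe, fjkpjjg
  Position 0: all 'f' => match
  Position 1: all 'j' => match
  Position 2: all 'k' => match
  Position 3: ('c', 'p') => mismatch, stop
LCP = "fjk" (length 3)

3


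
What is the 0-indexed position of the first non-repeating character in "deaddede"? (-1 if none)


Input: deaddede
Character frequencies:
  'a': 1
  'd': 4
  'e': 3
Scanning left to right for freq == 1:
  Position 0 ('d'): freq=4, skip
  Position 1 ('e'): freq=3, skip
  Position 2 ('a'): unique! => answer = 2

2


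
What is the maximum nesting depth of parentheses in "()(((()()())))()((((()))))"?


Input: "()(((()()())))()((((()))))"
Tracking depth:
  Position 0 '(': depth becomes 1
  Position 1 ')': depth becomes 0
  Position 2 '(': depth becomes 1
  Position 3 '(': depth becomes 2
  Position 4 '(': depth becomes 3
  Position 5 '(': depth becomes 4
  Position 6 ')': depth becomes 3
  Position 7 '(': depth becomes 4
  Position 8 ')': depth becomes 3
  Position 9 '(': depth becomes 4
  Position 10 ')': depth becomes 3
  Position 11 ')': depth becomes 2
  Position 12 ')': depth becomes 1
  Position 13 ')': depth becomes 0
  Position 14 '(': depth becomes 1
  Position 15 ')': depth becomes 0
  Position 16 '(': depth becomes 1
  Position 17 '(': depth becomes 2
  Position 18 '(': depth becomes 3
  Position 19 '(': depth becomes 4
  Position 20 '(': depth becomes 5
  Position 21 ')': depth becomes 4
  Position 22 ')': depth becomes 3
  Position 23 ')': depth becomes 2
  Position 24 ')': depth becomes 1
  Position 25 ')': depth becomes 0
Maximum depth reached: 5

5


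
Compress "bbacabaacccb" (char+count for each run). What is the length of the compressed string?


Input: bbacabaacccb
Runs:
  'b' x 2 => "b2"
  'a' x 1 => "a1"
  'c' x 1 => "c1"
  'a' x 1 => "a1"
  'b' x 1 => "b1"
  'a' x 2 => "a2"
  'c' x 3 => "c3"
  'b' x 1 => "b1"
Compressed: "b2a1c1a1b1a2c3b1"
Compressed length: 16

16


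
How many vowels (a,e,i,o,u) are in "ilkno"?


Input: ilkno
Checking each character:
  'i' at position 0: vowel (running total: 1)
  'l' at position 1: consonant
  'k' at position 2: consonant
  'n' at position 3: consonant
  'o' at position 4: vowel (running total: 2)
Total vowels: 2

2


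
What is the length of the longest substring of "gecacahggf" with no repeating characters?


Input: "gecacahggf"
Sliding window (track last position of each char):
  Position 0 ('g'): window [0,0] length 1 -- new best
  Position 1 ('e'): window [0,1] length 2 -- new best
  Position 2 ('c'): window [0,2] length 3 -- new best
  Position 3 ('a'): window [0,3] length 4 -- new best
  Position 4 ('c'): repeat (last at 2), move window start to 3
  Position 4 ('c'): window [3,4] length 2
  Position 5 ('a'): repeat (last at 3), move window start to 4
  Position 5 ('a'): window [4,5] length 2
  Position 6 ('h'): window [4,6] length 3
  Position 7 ('g'): window [4,7] length 4
  Position 8 ('g'): repeat (last at 7), move window start to 8
  Position 8 ('g'): window [8,8] length 1
  Position 9 ('f'): window [8,9] length 2
Longest substring with no repeats: "geca" with length 4

4


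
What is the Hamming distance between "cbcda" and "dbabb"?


Comparing "cbcda" and "dbabb" position by position:
  Position 0: 'c' vs 'd' => differ
  Position 1: 'b' vs 'b' => same
  Position 2: 'c' vs 'a' => differ
  Position 3: 'd' vs 'b' => differ
  Position 4: 'a' vs 'b' => differ
Total differences (Hamming distance): 4

4


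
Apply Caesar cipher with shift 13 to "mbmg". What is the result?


Caesar cipher: shift "mbmg" by 13
  'm' (pos 12) + 13 = pos 25 = 'z'
  'b' (pos 1) + 13 = pos 14 = 'o'
  'm' (pos 12) + 13 = pos 25 = 'z'
  'g' (pos 6) + 13 = pos 19 = 't'
Result: zozt

zozt


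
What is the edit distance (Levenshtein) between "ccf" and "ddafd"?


Computing edit distance: "ccf" -> "ddafd"
DP table:
           d    d    a    f    d
      0    1    2    3    4    5
  c   1    1    2    3    4    5
  c   2    2    2    3    4    5
  f   3    3    3    3    3    4
Edit distance = dp[3][5] = 4

4


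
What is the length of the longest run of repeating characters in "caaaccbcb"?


Input: "caaaccbcb"
Scanning for longest run:
  Position 1 ('a'): new char, reset run to 1
  Position 2 ('a'): continues run of 'a', length=2
  Position 3 ('a'): continues run of 'a', length=3
  Position 4 ('c'): new char, reset run to 1
  Position 5 ('c'): continues run of 'c', length=2
  Position 6 ('b'): new char, reset run to 1
  Position 7 ('c'): new char, reset run to 1
  Position 8 ('b'): new char, reset run to 1
Longest run: 'a' with length 3

3


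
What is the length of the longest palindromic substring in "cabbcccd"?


Input: "cabbcccd"
Checking substrings for palindromes:
  [4:7] "ccc" (len 3) => palindrome
  [2:4] "bb" (len 2) => palindrome
  [4:6] "cc" (len 2) => palindrome
  [5:7] "cc" (len 2) => palindrome
Longest palindromic substring: "ccc" with length 3

3


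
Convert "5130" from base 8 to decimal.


Input: "5130" in base 8
Positional expansion:
  Digit '5' (value 5) x 8^3 = 2560
  Digit '1' (value 1) x 8^2 = 64
  Digit '3' (value 3) x 8^1 = 24
  Digit '0' (value 0) x 8^0 = 0
Sum = 2648

2648


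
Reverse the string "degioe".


Input: degioe
Reading characters right to left:
  Position 5: 'e'
  Position 4: 'o'
  Position 3: 'i'
  Position 2: 'g'
  Position 1: 'e'
  Position 0: 'd'
Reversed: eoiged

eoiged


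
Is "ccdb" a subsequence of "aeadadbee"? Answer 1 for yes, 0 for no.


Check if "ccdb" is a subsequence of "aeadadbee"
Greedy scan:
  Position 0 ('a'): no match needed
  Position 1 ('e'): no match needed
  Position 2 ('a'): no match needed
  Position 3 ('d'): no match needed
  Position 4 ('a'): no match needed
  Position 5 ('d'): no match needed
  Position 6 ('b'): no match needed
  Position 7 ('e'): no match needed
  Position 8 ('e'): no match needed
Only matched 0/4 characters => not a subsequence

0


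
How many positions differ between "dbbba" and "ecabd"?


Comparing "dbbba" and "ecabd" position by position:
  Position 0: 'd' vs 'e' => DIFFER
  Position 1: 'b' vs 'c' => DIFFER
  Position 2: 'b' vs 'a' => DIFFER
  Position 3: 'b' vs 'b' => same
  Position 4: 'a' vs 'd' => DIFFER
Positions that differ: 4

4


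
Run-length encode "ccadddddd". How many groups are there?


Input: ccadddddd
Scanning for consecutive runs:
  Group 1: 'c' x 2 (positions 0-1)
  Group 2: 'a' x 1 (positions 2-2)
  Group 3: 'd' x 6 (positions 3-8)
Total groups: 3

3


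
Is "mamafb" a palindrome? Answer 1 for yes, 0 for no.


Input: mamafb
Reversed: bfamam
  Compare pos 0 ('m') with pos 5 ('b'): MISMATCH
  Compare pos 1 ('a') with pos 4 ('f'): MISMATCH
  Compare pos 2 ('m') with pos 3 ('a'): MISMATCH
Result: not a palindrome

0


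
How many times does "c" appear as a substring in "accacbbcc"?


Searching for "c" in "accacbbcc"
Scanning each position:
  Position 0: "a" => no
  Position 1: "c" => MATCH
  Position 2: "c" => MATCH
  Position 3: "a" => no
  Position 4: "c" => MATCH
  Position 5: "b" => no
  Position 6: "b" => no
  Position 7: "c" => MATCH
  Position 8: "c" => MATCH
Total occurrences: 5

5


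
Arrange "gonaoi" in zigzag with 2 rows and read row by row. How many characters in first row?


Zigzag "gonaoi" into 2 rows:
Placing characters:
  'g' => row 0
  'o' => row 1
  'n' => row 0
  'a' => row 1
  'o' => row 0
  'i' => row 1
Rows:
  Row 0: "gno"
  Row 1: "oai"
First row length: 3

3


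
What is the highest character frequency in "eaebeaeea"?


Input: eaebeaeea
Character counts:
  'a': 3
  'b': 1
  'e': 5
Maximum frequency: 5

5


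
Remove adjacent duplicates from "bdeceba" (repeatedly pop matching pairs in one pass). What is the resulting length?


Input: bdeceba
Stack-based adjacent duplicate removal:
  Read 'b': push. Stack: b
  Read 'd': push. Stack: bd
  Read 'e': push. Stack: bde
  Read 'c': push. Stack: bdec
  Read 'e': push. Stack: bdece
  Read 'b': push. Stack: bdeceb
  Read 'a': push. Stack: bdeceba
Final stack: "bdeceba" (length 7)

7


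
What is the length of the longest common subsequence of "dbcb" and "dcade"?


LCS of "dbcb" and "dcade"
DP table:
           d    c    a    d    e
      0    0    0    0    0    0
  d   0    1    1    1    1    1
  b   0    1    1    1    1    1
  c   0    1    2    2    2    2
  b   0    1    2    2    2    2
LCS length = dp[4][5] = 2

2


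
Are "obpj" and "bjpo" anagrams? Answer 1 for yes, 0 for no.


Strings: "obpj", "bjpo"
Sorted first:  bjop
Sorted second: bjop
Sorted forms match => anagrams

1


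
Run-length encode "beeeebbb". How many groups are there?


Input: beeeebbb
Scanning for consecutive runs:
  Group 1: 'b' x 1 (positions 0-0)
  Group 2: 'e' x 4 (positions 1-4)
  Group 3: 'b' x 3 (positions 5-7)
Total groups: 3

3


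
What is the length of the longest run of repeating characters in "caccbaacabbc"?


Input: "caccbaacabbc"
Scanning for longest run:
  Position 1 ('a'): new char, reset run to 1
  Position 2 ('c'): new char, reset run to 1
  Position 3 ('c'): continues run of 'c', length=2
  Position 4 ('b'): new char, reset run to 1
  Position 5 ('a'): new char, reset run to 1
  Position 6 ('a'): continues run of 'a', length=2
  Position 7 ('c'): new char, reset run to 1
  Position 8 ('a'): new char, reset run to 1
  Position 9 ('b'): new char, reset run to 1
  Position 10 ('b'): continues run of 'b', length=2
  Position 11 ('c'): new char, reset run to 1
Longest run: 'c' with length 2

2


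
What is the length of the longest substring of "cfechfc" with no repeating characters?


Input: "cfechfc"
Sliding window (track last position of each char):
  Position 0 ('c'): window [0,0] length 1 -- new best
  Position 1 ('f'): window [0,1] length 2 -- new best
  Position 2 ('e'): window [0,2] length 3 -- new best
  Position 3 ('c'): repeat (last at 0), move window start to 1
  Position 3 ('c'): window [1,3] length 3
  Position 4 ('h'): window [1,4] length 4 -- new best
  Position 5 ('f'): repeat (last at 1), move window start to 2
  Position 5 ('f'): window [2,5] length 4
  Position 6 ('c'): repeat (last at 3), move window start to 4
  Position 6 ('c'): window [4,6] length 3
Longest substring with no repeats: "fech" with length 4

4
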